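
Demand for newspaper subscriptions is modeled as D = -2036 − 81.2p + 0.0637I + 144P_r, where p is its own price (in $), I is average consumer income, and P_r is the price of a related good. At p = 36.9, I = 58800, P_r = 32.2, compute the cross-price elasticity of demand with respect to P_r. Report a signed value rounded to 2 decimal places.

1.38

At the given values, D = -2036 − 81.2(36.9) + 0.0637(58800) + 144(32.2) = 3350.08.
∂D/∂P_r = 144.
E = (144) × (32.2/3350.08) = 1.3840…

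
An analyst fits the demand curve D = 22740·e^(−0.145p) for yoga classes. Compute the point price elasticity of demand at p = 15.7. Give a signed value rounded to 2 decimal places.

dD/dp = −0.145·D = -338.444. At p = 15.7, D = 2334.1.
Ed = (dD/dp)·(p/D) = (-338.444) × (15.7/2334.1) = -2.2765

-2.28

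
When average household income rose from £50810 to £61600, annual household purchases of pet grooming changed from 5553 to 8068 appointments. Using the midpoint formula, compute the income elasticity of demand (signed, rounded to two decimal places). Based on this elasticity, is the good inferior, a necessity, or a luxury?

1.92; luxury

%ΔQ = (8068 − 5553)/[( 5553 + 8068)/2] = 2515/6810.5 = 0.369282…
%ΔIncome = (61600 − 50810)/[( 50810 + 61600)/2] = 10790/56205 = 0.191975…
E_income = (2515/6810.5) / (10790/56205) = 1.9235…
E_income > 1 ⇒ normal good, luxury.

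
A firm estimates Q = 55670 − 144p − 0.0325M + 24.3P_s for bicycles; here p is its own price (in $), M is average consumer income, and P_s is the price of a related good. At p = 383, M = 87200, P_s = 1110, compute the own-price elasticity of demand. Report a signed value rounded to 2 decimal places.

-2.24

At the given values, Q = 55670 − 144(383) − 0.0325(87200) + 24.3(1110) = 24657.
∂Q/∂p = −144.
E = (-144) × (383/24657) = -2.2367…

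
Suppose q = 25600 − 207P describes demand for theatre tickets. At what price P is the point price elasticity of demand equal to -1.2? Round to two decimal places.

Ed = −207P/(25600 − 207P). Set this equal to -1.2:
207P = 1.2·(25600 − 207P) ⇒ 207P(1 + 1.2) = 1.2·25600
P = 1.2·25600 / (207·2.2) = 67.4571…

67.46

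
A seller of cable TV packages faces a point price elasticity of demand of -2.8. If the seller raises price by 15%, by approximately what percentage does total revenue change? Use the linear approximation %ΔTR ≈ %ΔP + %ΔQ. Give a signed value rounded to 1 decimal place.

-27.0%

%ΔQ ≈ Ed × %ΔP = (-2.8) × (+15%) = -42.0000%
%ΔTR ≈ %ΔP + %ΔQ = (+15%) + (-42.0000%) = -27.0000%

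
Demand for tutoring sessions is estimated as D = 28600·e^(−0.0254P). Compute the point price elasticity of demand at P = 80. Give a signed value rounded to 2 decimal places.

-2.03

dD/dP = −0.0254·D = -95.2168. At P = 80, D = 3748.69.
Ed = (dD/dP)·(P/D) = (-95.2168) × (80/3748.69) = -2.032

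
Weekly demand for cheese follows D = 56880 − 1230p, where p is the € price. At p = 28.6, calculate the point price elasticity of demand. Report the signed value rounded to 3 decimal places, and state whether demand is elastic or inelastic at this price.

dD/dp = −1230. At p = 28.6, D = 56880 − 1230(28.6) = 21702.
Ed = (dD/dp)·(p/D) = −1230 × (28.6/21702) = -1.62095…
|Ed| = 1.621 > 1, so demand is elastic.

-1.621; elastic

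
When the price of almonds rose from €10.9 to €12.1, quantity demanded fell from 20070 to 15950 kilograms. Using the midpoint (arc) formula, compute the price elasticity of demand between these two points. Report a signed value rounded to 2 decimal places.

-2.19

%ΔQ = (15950 − 20070) / [(20070 + 15950)/2] = -4120/18010 = -0.228761…
%ΔP = (12.1 − 10.9) / [(10.9 + 12.1)/2] = 1.2/11.5 = 0.104347…
Arc Ed = %ΔQ / %ΔP = (-4120/18010) / (1.2/11.5) = -2.1923…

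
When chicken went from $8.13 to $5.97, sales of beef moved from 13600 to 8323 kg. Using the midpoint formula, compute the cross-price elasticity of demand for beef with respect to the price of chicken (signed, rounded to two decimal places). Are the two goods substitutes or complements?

1.57; substitutes

%ΔQ_{beef} = (8323 − 13600)/avg = -5277/10961.5 = -0.481412…
%ΔP_{chicken} = (5.97 − 8.13)/avg = -2.16/7.05 = -0.306382…
E_cross = (-5277/10961.5) / (-2.16/7.05) = 1.5712…
E_cross > 0 ⇒ the goods are substitutes.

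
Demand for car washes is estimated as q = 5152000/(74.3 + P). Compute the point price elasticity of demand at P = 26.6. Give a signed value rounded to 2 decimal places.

-0.26

dq/dP = −5152000/(74.3 + P)² = -506.05. At P = 26.6, q = 51060.5.
Ed = (dq/dP)·(P/q) = (-506.05) × (26.6/51060.5) = -0.2636…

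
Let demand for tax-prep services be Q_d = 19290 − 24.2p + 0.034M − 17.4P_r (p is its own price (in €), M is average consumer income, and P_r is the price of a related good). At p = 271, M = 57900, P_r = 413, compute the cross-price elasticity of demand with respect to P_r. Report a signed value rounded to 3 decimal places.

-0.956

At the given values, Q_d = 19290 − 24.2(271) + 0.034(57900) − 17.4(413) = 7514.2.
∂Q_d/∂P_r = -17.4.
E = (-17.4) × (413/7514.2) = -0.95634…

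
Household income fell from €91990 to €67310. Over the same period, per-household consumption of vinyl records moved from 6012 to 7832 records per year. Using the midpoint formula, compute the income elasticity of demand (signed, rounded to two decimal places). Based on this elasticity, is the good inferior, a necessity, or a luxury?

%ΔQ = (7832 − 6012)/[( 6012 + 7832)/2] = 1820/6922 = 0.262929…
%ΔIncome = (67310 − 91990)/[( 91990 + 67310)/2] = -24680/79650 = -0.309855…
E_income = (1820/6922) / (-24680/79650) = -0.8485…
E_income < 0 ⇒ inferior good.

-0.85; inferior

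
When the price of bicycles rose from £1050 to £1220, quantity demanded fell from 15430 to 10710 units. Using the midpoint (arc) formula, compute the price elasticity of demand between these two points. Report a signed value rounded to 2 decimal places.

%ΔQ = (10710 − 15430) / [(15430 + 10710)/2] = -4720/13070 = -0.361132…
%ΔP = (1220 − 1050) / [(1050 + 1220)/2] = 170/1135 = 0.149779…
Arc Ed = %ΔQ / %ΔP = (-4720/13070) / (170/1135) = -2.4110…

-2.41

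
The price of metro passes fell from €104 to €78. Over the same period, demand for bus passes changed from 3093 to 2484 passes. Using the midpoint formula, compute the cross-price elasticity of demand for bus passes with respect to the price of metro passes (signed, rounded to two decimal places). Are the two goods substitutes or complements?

%ΔQ_{bus passes} = (2484 − 3093)/avg = -609/2788.5 = -0.218396…
%ΔP_{metro passes} = (78 − 104)/avg = -26/91 = -0.285714…
E_cross = (-609/2788.5) / (-26/91) = 0.7643…
E_cross > 0 ⇒ the goods are substitutes.

0.76; substitutes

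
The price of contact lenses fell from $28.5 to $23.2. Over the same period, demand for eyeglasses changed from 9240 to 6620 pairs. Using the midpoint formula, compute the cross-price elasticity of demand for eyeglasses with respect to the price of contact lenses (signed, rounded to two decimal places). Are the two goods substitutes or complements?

1.61; substitutes

%ΔQ_{eyeglasses} = (6620 − 9240)/avg = -2620/7930 = -0.330390…
%ΔP_{contact lenses} = (23.2 − 28.5)/avg = -5.3/25.85 = -0.205029…
E_cross = (-2620/7930) / (-5.3/25.85) = 1.6114…
E_cross > 0 ⇒ the goods are substitutes.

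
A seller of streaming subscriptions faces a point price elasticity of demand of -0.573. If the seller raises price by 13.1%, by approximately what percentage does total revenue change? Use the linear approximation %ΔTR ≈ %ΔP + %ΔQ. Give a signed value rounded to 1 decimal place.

%ΔQ ≈ Ed × %ΔP = (-0.573) × (+13.1%) = -7.5063%
%ΔTR ≈ %ΔP + %ΔQ = (+13.1%) + (-7.5063%) = +5.5937%

+5.6%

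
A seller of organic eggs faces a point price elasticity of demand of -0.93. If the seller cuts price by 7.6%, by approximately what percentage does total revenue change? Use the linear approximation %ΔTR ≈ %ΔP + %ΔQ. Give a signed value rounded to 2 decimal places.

%ΔQ ≈ Ed × %ΔP = (-0.93) × (-7.6%) = +7.0680%
%ΔTR ≈ %ΔP + %ΔQ = (-7.6%) + (+7.0680%) = -0.5320%

-0.53%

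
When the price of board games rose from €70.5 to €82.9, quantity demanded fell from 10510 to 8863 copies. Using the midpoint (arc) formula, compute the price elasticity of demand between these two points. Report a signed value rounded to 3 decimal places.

%ΔQ = (8863 − 10510) / [(10510 + 8863)/2] = -1647/9686.5 = -0.170030…
%ΔP = (82.9 − 70.5) / [(70.5 + 82.9)/2] = 12.4/76.7 = 0.161668…
Arc Ed = %ΔQ / %ΔP = (-1647/9686.5) / (12.4/76.7) = -1.05172…

-1.052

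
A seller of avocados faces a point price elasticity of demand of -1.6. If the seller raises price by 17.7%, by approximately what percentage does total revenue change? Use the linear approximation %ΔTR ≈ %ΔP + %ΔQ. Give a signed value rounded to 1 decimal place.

%ΔQ ≈ Ed × %ΔP = (-1.6) × (+17.7%) = -28.3200%
%ΔTR ≈ %ΔP + %ΔQ = (+17.7%) + (-28.3200%) = -10.6200%

-10.6%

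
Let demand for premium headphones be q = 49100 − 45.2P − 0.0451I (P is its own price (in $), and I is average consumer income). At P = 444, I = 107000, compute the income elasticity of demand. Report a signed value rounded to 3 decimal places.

At the given values, q = 49100 − 45.2(444) − 0.0451(107000) = 24205.5.
∂q/∂I = -0.0451.
E = (-0.0451) × (107000/24205.5) = -0.19936…

-0.199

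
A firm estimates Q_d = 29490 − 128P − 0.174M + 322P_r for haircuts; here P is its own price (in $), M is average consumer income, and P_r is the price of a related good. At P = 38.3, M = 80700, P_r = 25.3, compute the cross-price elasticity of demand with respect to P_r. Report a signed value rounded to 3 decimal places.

0.436

At the given values, Q_d = 29490 − 128(38.3) − 0.174(80700) + 322(25.3) = 18692.4.
∂Q_d/∂P_r = 322.
E = (322) × (25.3/18692.4) = 0.43582…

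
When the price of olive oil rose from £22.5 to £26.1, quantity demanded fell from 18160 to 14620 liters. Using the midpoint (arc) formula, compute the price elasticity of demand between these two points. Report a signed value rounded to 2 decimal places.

%ΔQ = (14620 − 18160) / [(18160 + 14620)/2] = -3540/16390 = -0.215985…
%ΔP = (26.1 − 22.5) / [(22.5 + 26.1)/2] = 3.6/24.3 = 0.148148…
Arc Ed = %ΔQ / %ΔP = (-3540/16390) / (3.6/24.3) = -1.4579…

-1.46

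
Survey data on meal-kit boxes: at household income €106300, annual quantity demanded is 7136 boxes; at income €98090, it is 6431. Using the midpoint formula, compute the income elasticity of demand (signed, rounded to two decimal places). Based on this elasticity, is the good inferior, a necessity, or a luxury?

1.29; luxury

%ΔQ = (6431 − 7136)/[( 7136 + 6431)/2] = -705/6783.5 = -0.103928…
%ΔIncome = (98090 − 106300)/[( 106300 + 98090)/2] = -8210/102195 = -0.080336…
E_income = (-705/6783.5) / (-8210/102195) = 1.2936…
E_income > 1 ⇒ normal good, luxury.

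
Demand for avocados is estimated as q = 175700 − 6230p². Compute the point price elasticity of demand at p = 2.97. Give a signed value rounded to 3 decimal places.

dq/dp = −2·6230·p = -37006.2. At p = 2.97, q = 120745.793.
Ed = (dq/dp)·(p/q) = (-37006.2) × (2.97/120745.793) = -0.91024…

-0.910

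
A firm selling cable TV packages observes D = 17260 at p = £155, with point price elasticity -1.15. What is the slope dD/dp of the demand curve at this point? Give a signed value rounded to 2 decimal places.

Ed = (dD/dp)·(p/D) ⇒ dD/dp = Ed·D/p = (-1.15)·17260/155 = -128.0580…

-128.06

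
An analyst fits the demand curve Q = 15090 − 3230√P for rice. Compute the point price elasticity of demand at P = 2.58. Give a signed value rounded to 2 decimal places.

-0.26

dQ/dP = −3230/(2√P) = -1005.46. At P = 2.58, Q = 9901.85.
Ed = (dQ/dP)·(P/Q) = (-1005.46) × (2.58/9901.85) = -0.2619…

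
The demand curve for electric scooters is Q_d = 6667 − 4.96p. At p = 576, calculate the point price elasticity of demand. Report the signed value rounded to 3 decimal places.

-0.750

dQ_d/dp = −4.96. At p = 576, Q_d = 6667 − 4.96(576) = 3810.04.
Ed = (dQ_d/dp)·(p/Q_d) = −4.96 × (576/3810.04) = -0.74985…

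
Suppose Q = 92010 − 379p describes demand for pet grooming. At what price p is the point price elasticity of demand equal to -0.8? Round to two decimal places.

107.90

Ed = −379p/(92010 − 379p). Set this equal to -0.8:
379p = 0.8·(92010 − 379p) ⇒ 379p(1 + 0.8) = 0.8·92010
p = 0.8·92010 / (379·1.8) = 107.8979…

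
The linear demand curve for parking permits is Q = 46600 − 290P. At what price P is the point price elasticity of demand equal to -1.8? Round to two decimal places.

Ed = −290P/(46600 − 290P). Set this equal to -1.8:
290P = 1.8·(46600 − 290P) ⇒ 290P(1 + 1.8) = 1.8·46600
P = 1.8·46600 / (290·2.8) = 103.3004…

103.30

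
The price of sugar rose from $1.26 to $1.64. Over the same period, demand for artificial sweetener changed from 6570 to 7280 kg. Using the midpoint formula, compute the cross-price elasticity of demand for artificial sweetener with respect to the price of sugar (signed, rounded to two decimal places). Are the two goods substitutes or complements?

%ΔQ_{artificial sweetener} = (7280 − 6570)/avg = 710/6925 = 0.102527…
%ΔP_{sugar} = (1.64 − 1.26)/avg = 0.38/1.45 = 0.262068…
E_cross = (710/6925) / (0.38/1.45) = 0.3912…
E_cross > 0 ⇒ the goods are substitutes.

0.39; substitutes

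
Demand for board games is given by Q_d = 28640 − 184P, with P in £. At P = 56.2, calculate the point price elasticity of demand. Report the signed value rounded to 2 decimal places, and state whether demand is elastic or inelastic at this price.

-0.57; inelastic

dQ_d/dP = −184. At P = 56.2, Q_d = 28640 − 184(56.2) = 18299.2.
Ed = (dQ_d/dP)·(P/Q_d) = −184 × (56.2/18299.2) = -0.5650…
|Ed| = 0.57 < 1, so demand is inelastic.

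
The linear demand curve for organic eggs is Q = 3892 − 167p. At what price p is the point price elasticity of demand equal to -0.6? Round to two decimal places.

Ed = −167p/(3892 − 167p). Set this equal to -0.6:
167p = 0.6·(3892 − 167p) ⇒ 167p(1 + 0.6) = 0.6·3892
p = 0.6·3892 / (167·1.6) = 8.7395…

8.74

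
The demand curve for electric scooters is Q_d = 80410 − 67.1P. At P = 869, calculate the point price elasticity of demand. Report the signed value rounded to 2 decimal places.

dQ_d/dP = −67.1. At P = 869, Q_d = 80410 − 67.1(869) = 22100.1.
Ed = (dQ_d/dP)·(P/Q_d) = −67.1 × (869/22100.1) = -2.6384…

-2.64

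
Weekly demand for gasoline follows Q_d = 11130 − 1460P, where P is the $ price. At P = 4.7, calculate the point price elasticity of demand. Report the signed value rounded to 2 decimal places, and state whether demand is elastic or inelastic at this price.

dQ_d/dP = −1460. At P = 4.7, Q_d = 11130 − 1460(4.7) = 4268.
Ed = (dQ_d/dP)·(P/Q_d) = −1460 × (4.7/4268) = -1.6077…
|Ed| = 1.61 > 1, so demand is elastic.

-1.61; elastic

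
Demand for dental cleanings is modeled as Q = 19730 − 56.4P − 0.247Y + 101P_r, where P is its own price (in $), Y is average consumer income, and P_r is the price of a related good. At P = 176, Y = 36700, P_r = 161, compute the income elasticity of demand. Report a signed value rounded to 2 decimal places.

At the given values, Q = 19730 − 56.4(176) − 0.247(36700) + 101(161) = 16999.7.
∂Q/∂Y = -0.247.
E = (-0.247) × (36700/16999.7) = -0.5332…

-0.53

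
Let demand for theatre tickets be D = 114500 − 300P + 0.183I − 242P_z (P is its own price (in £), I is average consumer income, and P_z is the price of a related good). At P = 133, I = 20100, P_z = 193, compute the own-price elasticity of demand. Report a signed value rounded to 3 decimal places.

-1.264

At the given values, D = 114500 − 300(133) + 0.183(20100) − 242(193) = 31572.3.
∂D/∂P = −300.
E = (-300) × (133/31572.3) = -1.26376…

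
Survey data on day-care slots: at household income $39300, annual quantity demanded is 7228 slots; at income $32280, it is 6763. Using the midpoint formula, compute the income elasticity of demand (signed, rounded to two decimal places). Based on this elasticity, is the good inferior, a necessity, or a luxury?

%ΔQ = (6763 − 7228)/[( 7228 + 6763)/2] = -465/6995.5 = -0.066471…
%ΔIncome = (32280 − 39300)/[( 39300 + 32280)/2] = -7020/35790 = -0.196144…
E_income = (-465/6995.5) / (-7020/35790) = 0.3388…
0 < E_income < 1 ⇒ normal good, necessity.

0.34; necessity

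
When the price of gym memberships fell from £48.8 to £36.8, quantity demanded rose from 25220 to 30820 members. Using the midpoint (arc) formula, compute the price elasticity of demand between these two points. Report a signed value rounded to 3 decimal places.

-0.713

%ΔQ = (30820 − 25220) / [(25220 + 30820)/2] = 5600/28020 = 0.199857…
%ΔP = (36.8 − 48.8) / [(48.8 + 36.8)/2] = -12/42.8 = -0.280373…
Arc Ed = %ΔQ / %ΔP = (5600/28020) / (-12/42.8) = -0.71282…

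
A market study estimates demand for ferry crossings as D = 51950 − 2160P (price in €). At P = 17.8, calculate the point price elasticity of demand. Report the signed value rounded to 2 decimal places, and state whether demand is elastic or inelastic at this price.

-2.85; elastic

dD/dP = −2160. At P = 17.8, D = 51950 − 2160(17.8) = 13502.
Ed = (dD/dP)·(P/D) = −2160 × (17.8/13502) = -2.8475…
|Ed| = 2.85 > 1, so demand is elastic.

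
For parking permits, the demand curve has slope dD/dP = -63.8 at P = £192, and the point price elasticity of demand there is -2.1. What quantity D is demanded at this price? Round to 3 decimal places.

Ed = (dD/dP)·(P/D) ⇒ D = (dD/dP)·P/Ed = (-63.8)·192/(-2.1) = 5833.14285…

5833.143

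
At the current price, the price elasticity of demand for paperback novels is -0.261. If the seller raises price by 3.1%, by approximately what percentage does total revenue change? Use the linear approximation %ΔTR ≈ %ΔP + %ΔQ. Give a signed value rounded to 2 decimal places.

%ΔQ ≈ Ed × %ΔP = (-0.261) × (+3.1%) = -0.8091%
%ΔTR ≈ %ΔP + %ΔQ = (+3.1%) + (-0.8091%) = +2.2909%

+2.29%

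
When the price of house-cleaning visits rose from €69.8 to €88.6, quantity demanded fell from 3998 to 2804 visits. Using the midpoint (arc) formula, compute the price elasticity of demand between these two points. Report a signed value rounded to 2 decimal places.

-1.48

%ΔQ = (2804 − 3998) / [(3998 + 2804)/2] = -1194/3401 = -0.351073…
%ΔP = (88.6 − 69.8) / [(69.8 + 88.6)/2] = 18.8/79.2 = 0.237373…
Arc Ed = %ΔQ / %ΔP = (-1194/3401) / (18.8/79.2) = -1.4789…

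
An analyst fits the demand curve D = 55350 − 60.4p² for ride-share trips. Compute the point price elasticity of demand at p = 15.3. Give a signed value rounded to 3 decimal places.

dD/dp = −2·60.4·p = -1848.24. At p = 15.3, D = 41210.964.
Ed = (dD/dp)·(p/D) = (-1848.24) × (15.3/41210.964) = -0.68617…

-0.686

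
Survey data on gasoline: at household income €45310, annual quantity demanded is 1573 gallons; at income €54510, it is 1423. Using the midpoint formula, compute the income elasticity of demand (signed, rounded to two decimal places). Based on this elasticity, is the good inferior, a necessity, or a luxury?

-0.54; inferior

%ΔQ = (1423 − 1573)/[( 1573 + 1423)/2] = -150/1498 = -0.100133…
%ΔIncome = (54510 − 45310)/[( 45310 + 54510)/2] = 9200/49910 = 0.184331…
E_income = (-150/1498) / (9200/49910) = -0.5432…
E_income < 0 ⇒ inferior good.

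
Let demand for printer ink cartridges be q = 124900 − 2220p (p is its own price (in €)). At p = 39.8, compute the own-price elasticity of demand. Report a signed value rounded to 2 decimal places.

At the given values, q = 124900 − 2220(39.8) = 36544.
∂q/∂p = −2220.
E = (-2220) × (39.8/36544) = -2.4177…

-2.42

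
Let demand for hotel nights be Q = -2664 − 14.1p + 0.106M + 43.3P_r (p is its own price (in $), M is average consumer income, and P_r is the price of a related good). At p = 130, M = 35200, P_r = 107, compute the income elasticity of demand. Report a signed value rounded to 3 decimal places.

At the given values, Q = -2664 − 14.1(130) + 0.106(35200) + 43.3(107) = 3867.3.
∂Q/∂M = 0.106.
E = (0.106) × (35200/3867.3) = 0.96480…

0.965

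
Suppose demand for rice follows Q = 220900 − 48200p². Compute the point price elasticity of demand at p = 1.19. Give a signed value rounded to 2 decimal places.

dQ/dp = −2·48200·p = -114716. At p = 1.19, Q = 152643.98.
Ed = (dQ/dp)·(p/Q) = (-114716) × (1.19/152643.98) = -0.8943…

-0.89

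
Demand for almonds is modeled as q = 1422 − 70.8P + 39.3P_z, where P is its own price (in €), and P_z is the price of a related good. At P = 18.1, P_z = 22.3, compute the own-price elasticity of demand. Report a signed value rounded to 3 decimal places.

At the given values, q = 1422 − 70.8(18.1) + 39.3(22.3) = 1016.91.
∂q/∂P = −70.8.
E = (-70.8) × (18.1/1016.91) = -1.26017…

-1.260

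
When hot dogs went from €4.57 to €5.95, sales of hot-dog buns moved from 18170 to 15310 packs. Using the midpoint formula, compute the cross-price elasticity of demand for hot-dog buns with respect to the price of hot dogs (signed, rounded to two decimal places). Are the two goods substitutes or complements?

%ΔQ_{hot-dog buns} = (15310 − 18170)/avg = -2860/16740 = -0.170848…
%ΔP_{hot dogs} = (5.95 − 4.57)/avg = 1.38/5.26 = 0.262357…
E_cross = (-2860/16740) / (1.38/5.26) = -0.6512…
E_cross < 0 ⇒ the goods are complements.

-0.65; complements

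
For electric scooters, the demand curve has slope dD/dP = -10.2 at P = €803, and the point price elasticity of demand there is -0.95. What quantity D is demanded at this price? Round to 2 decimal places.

8621.68

Ed = (dD/dP)·(P/D) ⇒ D = (dD/dP)·P/Ed = (-10.2)·803/(-0.95) = 8621.6842…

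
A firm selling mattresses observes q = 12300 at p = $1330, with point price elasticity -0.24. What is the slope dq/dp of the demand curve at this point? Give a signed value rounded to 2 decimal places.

Ed = (dq/dp)·(p/q) ⇒ dq/dp = Ed·q/p = (-0.24)·12300/1330 = -2.2195…

-2.22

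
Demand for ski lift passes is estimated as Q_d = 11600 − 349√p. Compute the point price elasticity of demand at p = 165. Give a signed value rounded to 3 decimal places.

-0.315

dQ_d/dp = −349/(2√p) = -13.5848. At p = 165, Q_d = 7117.01.
Ed = (dQ_d/dp)·(p/Q_d) = (-13.5848) × (165/7117.01) = -0.31494…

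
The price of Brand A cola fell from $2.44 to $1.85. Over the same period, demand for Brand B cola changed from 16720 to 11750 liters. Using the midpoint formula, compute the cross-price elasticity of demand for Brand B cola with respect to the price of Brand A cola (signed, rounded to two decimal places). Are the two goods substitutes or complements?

%ΔQ_{Brand B cola} = (11750 − 16720)/avg = -4970/14235 = -0.349139…
%ΔP_{Brand A cola} = (1.85 − 2.44)/avg = -0.59/2.145 = -0.275058…
E_cross = (-4970/14235) / (-0.59/2.145) = 1.2693…
E_cross > 0 ⇒ the goods are substitutes.

1.27; substitutes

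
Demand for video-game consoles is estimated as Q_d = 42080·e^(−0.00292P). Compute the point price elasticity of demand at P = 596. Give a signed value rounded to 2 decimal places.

dQ_d/dP = −0.00292·Q_d = -21.5599. At P = 596, Q_d = 7383.54.
Ed = (dQ_d/dP)·(P/Q_d) = (-21.5599) × (596/7383.54) = -1.7403…

-1.74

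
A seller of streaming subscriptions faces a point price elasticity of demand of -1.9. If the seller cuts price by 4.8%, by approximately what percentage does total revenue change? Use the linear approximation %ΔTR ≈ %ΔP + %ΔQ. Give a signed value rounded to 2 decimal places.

%ΔQ ≈ Ed × %ΔP = (-1.9) × (-4.8%) = +9.1200%
%ΔTR ≈ %ΔP + %ΔQ = (-4.8%) + (+9.1200%) = +4.3200%

+4.32%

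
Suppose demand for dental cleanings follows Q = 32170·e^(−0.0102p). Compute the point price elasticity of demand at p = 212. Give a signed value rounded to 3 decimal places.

-2.162

dQ/dp = −0.0102·Q = -37.7514. At p = 212, Q = 3701.12.
Ed = (dQ/dp)·(p/Q) = (-37.7514) × (212/3701.12) = -2.1624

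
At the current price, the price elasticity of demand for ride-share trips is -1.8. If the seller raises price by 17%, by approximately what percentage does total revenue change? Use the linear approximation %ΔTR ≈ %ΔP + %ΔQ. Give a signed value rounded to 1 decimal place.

%ΔQ ≈ Ed × %ΔP = (-1.8) × (+17%) = -30.6000%
%ΔTR ≈ %ΔP + %ΔQ = (+17%) + (-30.6000%) = -13.6000%

-13.6%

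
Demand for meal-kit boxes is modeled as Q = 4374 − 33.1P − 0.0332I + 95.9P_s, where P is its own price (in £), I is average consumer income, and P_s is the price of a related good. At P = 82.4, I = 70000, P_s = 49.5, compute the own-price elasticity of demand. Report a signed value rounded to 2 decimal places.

At the given values, Q = 4374 − 33.1(82.4) − 0.0332(70000) + 95.9(49.5) = 4069.61.
∂Q/∂P = −33.1.
E = (-33.1) × (82.4/4069.61) = -0.6701…

-0.67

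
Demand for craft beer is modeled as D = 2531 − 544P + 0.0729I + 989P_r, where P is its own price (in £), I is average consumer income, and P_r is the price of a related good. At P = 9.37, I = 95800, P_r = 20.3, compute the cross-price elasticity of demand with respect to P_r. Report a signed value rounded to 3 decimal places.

At the given values, D = 2531 − 544(9.37) + 0.0729(95800) + 989(20.3) = 24494.24.
∂D/∂P_r = 989.
E = (989) × (20.3/24494.24) = 0.81964…

0.820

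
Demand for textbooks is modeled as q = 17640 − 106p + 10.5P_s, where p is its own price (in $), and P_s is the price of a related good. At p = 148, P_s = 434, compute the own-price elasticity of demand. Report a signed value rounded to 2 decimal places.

At the given values, q = 17640 − 106(148) + 10.5(434) = 6509.
∂q/∂p = −106.
E = (-106) × (148/6509) = -2.4102…

-2.41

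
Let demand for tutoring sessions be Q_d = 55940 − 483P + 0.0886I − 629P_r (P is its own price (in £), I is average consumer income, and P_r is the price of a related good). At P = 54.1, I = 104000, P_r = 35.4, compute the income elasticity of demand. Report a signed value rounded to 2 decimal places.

0.55

At the given values, Q_d = 55940 − 483(54.1) + 0.0886(104000) − 629(35.4) = 16757.5.
∂Q_d/∂I = 0.0886.
E = (0.0886) × (104000/16757.5) = 0.5498…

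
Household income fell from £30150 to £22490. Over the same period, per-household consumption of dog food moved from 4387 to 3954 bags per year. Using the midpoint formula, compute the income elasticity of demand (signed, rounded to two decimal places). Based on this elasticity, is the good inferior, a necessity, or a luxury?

%ΔQ = (3954 − 4387)/[( 4387 + 3954)/2] = -433/4170.5 = -0.103824…
%ΔIncome = (22490 − 30150)/[( 30150 + 22490)/2] = -7660/26320 = -0.291033…
E_income = (-433/4170.5) / (-7660/26320) = 0.3567…
0 < E_income < 1 ⇒ normal good, necessity.

0.36; necessity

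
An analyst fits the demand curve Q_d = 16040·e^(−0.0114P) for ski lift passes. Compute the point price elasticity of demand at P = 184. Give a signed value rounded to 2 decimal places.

dQ_d/dP = −0.0114·Q_d = -22.4457. At P = 184, Q_d = 1968.92.
Ed = (dQ_d/dP)·(P/Q_d) = (-22.4457) × (184/1968.92) = -2.0976

-2.10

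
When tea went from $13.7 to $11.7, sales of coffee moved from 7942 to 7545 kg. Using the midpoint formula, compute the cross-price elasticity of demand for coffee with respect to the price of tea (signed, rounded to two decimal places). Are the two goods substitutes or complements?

%ΔQ_{coffee} = (7545 − 7942)/avg = -397/7743.5 = -0.051268…
%ΔP_{tea} = (11.7 − 13.7)/avg = -2/12.7 = -0.157480…
E_cross = (-397/7743.5) / (-2/12.7) = 0.3255…
E_cross > 0 ⇒ the goods are substitutes.

0.33; substitutes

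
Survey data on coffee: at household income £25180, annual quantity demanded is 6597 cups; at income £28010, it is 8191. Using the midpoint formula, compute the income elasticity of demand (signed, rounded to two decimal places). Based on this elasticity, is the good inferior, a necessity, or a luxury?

2.03; luxury

%ΔQ = (8191 − 6597)/[( 6597 + 8191)/2] = 1594/7394 = 0.215580…
%ΔIncome = (28010 − 25180)/[( 25180 + 28010)/2] = 2830/26595 = 0.106410…
E_income = (1594/7394) / (2830/26595) = 2.0259…
E_income > 1 ⇒ normal good, luxury.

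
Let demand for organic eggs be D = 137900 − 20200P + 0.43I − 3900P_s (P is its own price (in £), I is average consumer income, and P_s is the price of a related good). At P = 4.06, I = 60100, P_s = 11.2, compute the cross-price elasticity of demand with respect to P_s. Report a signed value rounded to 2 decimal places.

-1.15

At the given values, D = 137900 − 20200(4.06) + 0.43(60100) − 3900(11.2) = 38051.
∂D/∂P_s = -3900.
E = (-3900) × (11.2/38051) = -1.1479…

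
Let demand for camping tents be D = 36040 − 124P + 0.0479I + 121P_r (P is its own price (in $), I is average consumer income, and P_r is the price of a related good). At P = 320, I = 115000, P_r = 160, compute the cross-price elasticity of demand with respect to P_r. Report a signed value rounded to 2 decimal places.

At the given values, D = 36040 − 124(320) + 0.0479(115000) + 121(160) = 21228.5.
∂D/∂P_r = 121.
E = (121) × (160/21228.5) = 0.9119…

0.91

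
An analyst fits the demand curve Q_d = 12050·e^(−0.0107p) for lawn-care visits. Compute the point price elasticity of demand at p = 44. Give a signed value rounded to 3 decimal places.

dQ_d/dp = −0.0107·Q_d = -80.5202. At p = 44, Q_d = 7525.25.
Ed = (dQ_d/dp)·(p/Q_d) = (-80.5202) × (44/7525.25) = -0.4708

-0.471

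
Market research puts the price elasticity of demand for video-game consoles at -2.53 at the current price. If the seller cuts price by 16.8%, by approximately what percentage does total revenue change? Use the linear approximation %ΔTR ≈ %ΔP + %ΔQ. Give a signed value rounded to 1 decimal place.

+25.7%

%ΔQ ≈ Ed × %ΔP = (-2.53) × (-16.8%) = +42.5040%
%ΔTR ≈ %ΔP + %ΔQ = (-16.8%) + (+42.5040%) = +25.7040%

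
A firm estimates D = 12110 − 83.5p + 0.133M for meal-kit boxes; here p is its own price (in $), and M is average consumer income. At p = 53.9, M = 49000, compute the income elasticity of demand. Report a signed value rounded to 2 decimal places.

0.46

At the given values, D = 12110 − 83.5(53.9) + 0.133(49000) = 14126.35.
∂D/∂M = 0.133.
E = (0.133) × (49000/14126.35) = 0.4613…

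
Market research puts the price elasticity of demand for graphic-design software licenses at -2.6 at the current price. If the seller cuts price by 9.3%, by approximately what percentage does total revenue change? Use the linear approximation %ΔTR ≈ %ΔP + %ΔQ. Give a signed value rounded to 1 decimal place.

+14.9%

%ΔQ ≈ Ed × %ΔP = (-2.6) × (-9.3%) = +24.1800%
%ΔTR ≈ %ΔP + %ΔQ = (-9.3%) + (+24.1800%) = +14.8800%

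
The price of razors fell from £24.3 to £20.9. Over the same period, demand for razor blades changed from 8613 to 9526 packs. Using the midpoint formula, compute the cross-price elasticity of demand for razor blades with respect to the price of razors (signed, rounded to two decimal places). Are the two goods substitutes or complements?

%ΔQ_{razor blades} = (9526 − 8613)/avg = 913/9069.5 = 0.100667…
%ΔP_{razors} = (20.9 − 24.3)/avg = -3.4/22.6 = -0.150442…
E_cross = (913/9069.5) / (-3.4/22.6) = -0.6691…
E_cross < 0 ⇒ the goods are complements.

-0.67; complements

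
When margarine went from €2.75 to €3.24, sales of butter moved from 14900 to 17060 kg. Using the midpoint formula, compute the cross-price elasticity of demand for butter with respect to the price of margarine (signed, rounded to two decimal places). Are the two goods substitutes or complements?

0.83; substitutes

%ΔQ_{butter} = (17060 − 14900)/avg = 2160/15980 = 0.135168…
%ΔP_{margarine} = (3.24 − 2.75)/avg = 0.49/2.995 = 0.163606…
E_cross = (2160/15980) / (0.49/2.995) = 0.8261…
E_cross > 0 ⇒ the goods are substitutes.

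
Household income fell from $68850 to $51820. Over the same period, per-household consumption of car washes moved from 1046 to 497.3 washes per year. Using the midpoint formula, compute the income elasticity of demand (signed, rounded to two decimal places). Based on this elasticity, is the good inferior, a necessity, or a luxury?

2.52; luxury

%ΔQ = (497.3 − 1046)/[( 1046 + 497.3)/2] = -548.7/771.65 = -0.711073…
%ΔIncome = (51820 − 68850)/[( 68850 + 51820)/2] = -17030/60335 = -0.282257…
E_income = (-548.7/771.65) / (-17030/60335) = 2.5192…
E_income > 1 ⇒ normal good, luxury.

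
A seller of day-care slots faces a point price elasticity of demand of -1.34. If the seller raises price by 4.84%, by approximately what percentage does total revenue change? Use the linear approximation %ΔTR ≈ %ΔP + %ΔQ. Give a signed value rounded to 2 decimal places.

%ΔQ ≈ Ed × %ΔP = (-1.34) × (+4.84%) = -6.4856%
%ΔTR ≈ %ΔP + %ΔQ = (+4.84%) + (-6.4856%) = -1.6456%

-1.65%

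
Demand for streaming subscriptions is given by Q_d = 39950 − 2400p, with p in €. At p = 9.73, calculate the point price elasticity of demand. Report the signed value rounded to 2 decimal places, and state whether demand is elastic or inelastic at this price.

-1.41; elastic

dQ_d/dp = −2400. At p = 9.73, Q_d = 39950 − 2400(9.73) = 16598.
Ed = (dQ_d/dp)·(p/Q_d) = −2400 × (9.73/16598) = -1.4069…
|Ed| = 1.41 > 1, so demand is elastic.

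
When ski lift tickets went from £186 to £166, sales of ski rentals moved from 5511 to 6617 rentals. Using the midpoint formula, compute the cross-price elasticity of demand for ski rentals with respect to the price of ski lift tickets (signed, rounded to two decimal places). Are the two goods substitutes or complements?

-1.61; complements

%ΔQ_{ski rentals} = (6617 − 5511)/avg = 1106/6064 = 0.182387…
%ΔP_{ski lift tickets} = (166 − 186)/avg = -20/176 = -0.113636…
E_cross = (1106/6064) / (-20/176) = -1.6050…
E_cross < 0 ⇒ the goods are complements.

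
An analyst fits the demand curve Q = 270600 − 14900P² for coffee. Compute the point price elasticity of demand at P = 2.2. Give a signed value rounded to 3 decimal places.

dQ/dP = −2·14900·P = -65560. At P = 2.2, Q = 198484.
Ed = (dQ/dP)·(P/Q) = (-65560) × (2.2/198484) = -0.72666…

-0.727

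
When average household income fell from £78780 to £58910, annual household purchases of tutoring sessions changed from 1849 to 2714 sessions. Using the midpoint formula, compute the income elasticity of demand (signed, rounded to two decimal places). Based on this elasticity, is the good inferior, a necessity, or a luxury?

%ΔQ = (2714 − 1849)/[( 1849 + 2714)/2] = 865/2281.5 = 0.379136…
%ΔIncome = (58910 − 78780)/[( 78780 + 58910)/2] = -19870/68845 = -0.288619…
E_income = (865/2281.5) / (-19870/68845) = -1.3136…
E_income < 0 ⇒ inferior good.

-1.31; inferior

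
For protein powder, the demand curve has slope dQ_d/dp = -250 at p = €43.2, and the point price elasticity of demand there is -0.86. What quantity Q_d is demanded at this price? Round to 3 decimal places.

Ed = (dQ_d/dp)·(p/Q_d) ⇒ Q_d = (dQ_d/dp)·p/Ed = (-250)·43.2/(-0.86) = 12558.13953…

12558.140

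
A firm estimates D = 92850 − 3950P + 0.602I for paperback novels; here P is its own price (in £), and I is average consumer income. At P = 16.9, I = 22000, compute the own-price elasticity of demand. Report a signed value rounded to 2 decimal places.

-1.70

At the given values, D = 92850 − 3950(16.9) + 0.602(22000) = 39339.
∂D/∂P = −3950.
E = (-3950) × (16.9/39339) = -1.6969…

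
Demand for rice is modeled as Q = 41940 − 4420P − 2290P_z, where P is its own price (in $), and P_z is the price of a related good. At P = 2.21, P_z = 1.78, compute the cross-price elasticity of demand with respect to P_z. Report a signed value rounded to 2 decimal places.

At the given values, Q = 41940 − 4420(2.21) − 2290(1.78) = 28095.6.
∂Q/∂P_z = -2290.
E = (-2290) × (1.78/28095.6) = -0.1450…

-0.15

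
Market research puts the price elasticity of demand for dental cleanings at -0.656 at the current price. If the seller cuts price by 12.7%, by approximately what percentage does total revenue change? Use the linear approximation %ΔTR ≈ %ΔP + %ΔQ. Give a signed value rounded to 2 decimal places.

-4.37%

%ΔQ ≈ Ed × %ΔP = (-0.656) × (-12.7%) = +8.3312%
%ΔTR ≈ %ΔP + %ΔQ = (-12.7%) + (+8.3312%) = -4.3688%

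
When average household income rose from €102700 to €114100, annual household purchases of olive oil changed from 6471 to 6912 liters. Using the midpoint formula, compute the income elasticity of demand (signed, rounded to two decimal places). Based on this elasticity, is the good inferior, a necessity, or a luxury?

%ΔQ = (6912 − 6471)/[( 6471 + 6912)/2] = 441/6691.5 = 0.065904…
%ΔIncome = (114100 − 102700)/[( 102700 + 114100)/2] = 11400/108400 = 0.105166…
E_income = (441/6691.5) / (11400/108400) = 0.6266…
0 < E_income < 1 ⇒ normal good, necessity.

0.63; necessity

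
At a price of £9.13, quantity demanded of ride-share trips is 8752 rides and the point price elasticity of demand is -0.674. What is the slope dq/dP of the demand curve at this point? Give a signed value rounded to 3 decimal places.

-646.095

Ed = (dq/dP)·(P/q) ⇒ dq/dP = Ed·q/P = (-0.674)·8752/9.13 = -646.09507…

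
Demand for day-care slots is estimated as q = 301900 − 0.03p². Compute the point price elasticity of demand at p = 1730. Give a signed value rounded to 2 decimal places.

-0.85

dq/dp = −2·0.03·p = -103.8. At p = 1730, q = 212113.
Ed = (dq/dp)·(p/q) = (-103.8) × (1730/212113) = -0.8465…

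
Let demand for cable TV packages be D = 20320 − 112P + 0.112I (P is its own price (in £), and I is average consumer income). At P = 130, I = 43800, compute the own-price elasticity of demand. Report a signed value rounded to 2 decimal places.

-1.37

At the given values, D = 20320 − 112(130) + 0.112(43800) = 10665.6.
∂D/∂P = −112.
E = (-112) × (130/10665.6) = -1.3651…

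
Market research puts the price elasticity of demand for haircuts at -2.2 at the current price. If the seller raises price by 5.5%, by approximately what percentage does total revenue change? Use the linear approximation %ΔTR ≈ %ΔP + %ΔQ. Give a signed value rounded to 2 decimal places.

%ΔQ ≈ Ed × %ΔP = (-2.2) × (+5.5%) = -12.1000%
%ΔTR ≈ %ΔP + %ΔQ = (+5.5%) + (-12.1000%) = -6.6000%

-6.60%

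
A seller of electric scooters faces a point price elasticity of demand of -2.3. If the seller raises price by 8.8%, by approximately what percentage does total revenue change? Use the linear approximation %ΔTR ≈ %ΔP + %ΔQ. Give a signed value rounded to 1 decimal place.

-11.4%

%ΔQ ≈ Ed × %ΔP = (-2.3) × (+8.8%) = -20.2400%
%ΔTR ≈ %ΔP + %ΔQ = (+8.8%) + (-20.2400%) = -11.4400%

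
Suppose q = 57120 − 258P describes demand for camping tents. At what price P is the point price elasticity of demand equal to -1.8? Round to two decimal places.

142.33

Ed = −258P/(57120 − 258P). Set this equal to -1.8:
258P = 1.8·(57120 − 258P) ⇒ 258P(1 + 1.8) = 1.8·57120
P = 1.8·57120 / (258·2.8) = 142.3255…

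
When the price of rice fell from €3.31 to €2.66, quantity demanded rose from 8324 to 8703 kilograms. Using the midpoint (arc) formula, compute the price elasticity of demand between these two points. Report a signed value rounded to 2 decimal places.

%ΔQ = (8703 − 8324) / [(8324 + 8703)/2] = 379/8513.5 = 0.044517…
%ΔP = (2.66 − 3.31) / [(3.31 + 2.66)/2] = -0.65/2.985 = -0.217755…
Arc Ed = %ΔQ / %ΔP = (379/8513.5) / (-0.65/2.985) = -0.2044…

-0.20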